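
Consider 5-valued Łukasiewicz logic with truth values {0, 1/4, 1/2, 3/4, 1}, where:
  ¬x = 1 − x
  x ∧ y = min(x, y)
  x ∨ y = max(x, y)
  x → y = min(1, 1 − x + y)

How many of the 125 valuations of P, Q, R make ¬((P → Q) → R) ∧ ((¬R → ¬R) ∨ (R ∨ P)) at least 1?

15

value 1: 15 assignments (counts)
value 3/4: 19 assignments
value 1/2: 22 assignments
value 1/4: 24 assignments
value 0: 45 assignments
So 15 of the 125 assignments meet the threshold.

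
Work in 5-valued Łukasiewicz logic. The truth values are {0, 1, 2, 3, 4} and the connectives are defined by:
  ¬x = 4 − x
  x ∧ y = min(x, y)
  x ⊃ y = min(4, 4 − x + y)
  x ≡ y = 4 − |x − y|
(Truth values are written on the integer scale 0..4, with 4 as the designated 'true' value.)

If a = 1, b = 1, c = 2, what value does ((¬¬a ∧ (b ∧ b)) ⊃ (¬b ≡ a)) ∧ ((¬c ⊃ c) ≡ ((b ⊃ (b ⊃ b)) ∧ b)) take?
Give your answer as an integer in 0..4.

1

¬a = ¬1 = 3
¬¬a = ¬3 = 1
b ∧ b = 1 ∧ 1 = 1
¬¬a ∧ (b ∧ b) = 1 ∧ 1 = 1
¬b = ¬1 = 3
¬b ≡ a = 3 ≡ 1 = 2
(¬¬a ∧ (b ∧ b)) ⊃ (¬b ≡ a) = 1 ⊃ 2 = 4
¬c = ¬2 = 2
¬c ⊃ c = 2 ⊃ 2 = 4
b ⊃ b = 1 ⊃ 1 = 4
b ⊃ (b ⊃ b) = 1 ⊃ 4 = 4
(b ⊃ (b ⊃ b)) ∧ b = 4 ∧ 1 = 1
(¬c ⊃ c) ≡ ((b ⊃ (b ⊃ b)) ∧ b) = 4 ≡ 1 = 1
((¬¬a ∧ (b ∧ b)) ⊃ (¬b ≡ a)) ∧ ((¬c ⊃ c) ≡ ((b ⊃ (b ⊃ b)) ∧ b)) = 4 ∧ 1 = 1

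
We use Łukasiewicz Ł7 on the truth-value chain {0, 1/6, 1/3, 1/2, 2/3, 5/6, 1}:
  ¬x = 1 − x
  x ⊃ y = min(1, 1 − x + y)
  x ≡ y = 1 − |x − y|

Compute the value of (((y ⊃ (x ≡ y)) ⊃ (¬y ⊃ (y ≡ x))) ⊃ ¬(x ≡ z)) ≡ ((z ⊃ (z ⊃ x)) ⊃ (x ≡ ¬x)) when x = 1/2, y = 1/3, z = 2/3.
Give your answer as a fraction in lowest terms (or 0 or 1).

1/6

x ≡ y = 1/2 ≡ 1/3 = 5/6
y ⊃ (x ≡ y) = 1/3 ⊃ 5/6 = 1
¬y = ¬1/3 = 2/3
y ≡ x = 1/3 ≡ 1/2 = 5/6
¬y ⊃ (y ≡ x) = 2/3 ⊃ 5/6 = 1
(y ⊃ (x ≡ y)) ⊃ (¬y ⊃ (y ≡ x)) = 1 ⊃ 1 = 1
x ≡ z = 1/2 ≡ 2/3 = 5/6
¬(x ≡ z) = ¬5/6 = 1/6
((y ⊃ (x ≡ y)) ⊃ (¬y ⊃ (y ≡ x))) ⊃ ¬(x ≡ z) = 1 ⊃ 1/6 = 1/6
z ⊃ x = 2/3 ⊃ 1/2 = 5/6
z ⊃ (z ⊃ x) = 2/3 ⊃ 5/6 = 1
¬x = ¬1/2 = 1/2
x ≡ ¬x = 1/2 ≡ 1/2 = 1
(z ⊃ (z ⊃ x)) ⊃ (x ≡ ¬x) = 1 ⊃ 1 = 1
(((y ⊃ (x ≡ y)) ⊃ (¬y ⊃ (y ≡ x))) ⊃ ¬(x ≡ z)) ≡ ((z ⊃ (z ⊃ x)) ⊃ (x ≡ ¬x)) = 1/6 ≡ 1 = 1/6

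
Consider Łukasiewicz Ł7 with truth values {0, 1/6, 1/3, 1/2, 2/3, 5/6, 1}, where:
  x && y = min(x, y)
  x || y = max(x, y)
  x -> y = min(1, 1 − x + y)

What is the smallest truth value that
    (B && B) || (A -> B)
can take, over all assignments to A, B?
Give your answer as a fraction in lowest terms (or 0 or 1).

0

Take A = 1, B = 0:
B && B = 0 && 0 = 0
A -> B = 1 -> 0 = 0
(B && B) || (A -> B) = 0 || 0 = 0
No assignment yields a value below 0, so this is the minimum.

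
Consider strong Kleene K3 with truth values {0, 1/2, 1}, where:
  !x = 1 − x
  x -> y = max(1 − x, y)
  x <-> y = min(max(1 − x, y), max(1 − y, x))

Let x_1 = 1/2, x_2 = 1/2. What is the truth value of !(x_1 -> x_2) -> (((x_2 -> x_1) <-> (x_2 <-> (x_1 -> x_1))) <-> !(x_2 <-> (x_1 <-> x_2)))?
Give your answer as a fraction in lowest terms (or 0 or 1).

x_1 -> x_2 = 1/2 -> 1/2 = 1/2
!(x_1 -> x_2) = !1/2 = 1/2
x_2 -> x_1 = 1/2 -> 1/2 = 1/2
x_1 -> x_1 = 1/2 -> 1/2 = 1/2
x_2 <-> (x_1 -> x_1) = 1/2 <-> 1/2 = 1/2
(x_2 -> x_1) <-> (x_2 <-> (x_1 -> x_1)) = 1/2 <-> 1/2 = 1/2
x_1 <-> x_2 = 1/2 <-> 1/2 = 1/2
x_2 <-> (x_1 <-> x_2) = 1/2 <-> 1/2 = 1/2
!(x_2 <-> (x_1 <-> x_2)) = !1/2 = 1/2
((x_2 -> x_1) <-> (x_2 <-> (x_1 -> x_1))) <-> !(x_2 <-> (x_1 <-> x_2)) = 1/2 <-> 1/2 = 1/2
!(x_1 -> x_2) -> (((x_2 -> x_1) <-> (x_2 <-> (x_1 -> x_1))) <-> !(x_2 <-> (x_1 <-> x_2))) = 1/2 -> 1/2 = 1/2

1/2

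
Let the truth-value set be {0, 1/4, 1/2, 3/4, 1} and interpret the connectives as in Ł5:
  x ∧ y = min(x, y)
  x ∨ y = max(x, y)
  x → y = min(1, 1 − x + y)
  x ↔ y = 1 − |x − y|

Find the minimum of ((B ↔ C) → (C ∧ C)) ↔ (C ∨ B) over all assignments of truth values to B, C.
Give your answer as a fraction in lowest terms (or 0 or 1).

1/2

Take B = 0, C = 1/2:
B ↔ C = 0 ↔ 1/2 = 1/2
C ∧ C = 1/2 ∧ 1/2 = 1/2
(B ↔ C) → (C ∧ C) = 1/2 → 1/2 = 1
C ∨ B = 1/2 ∨ 0 = 1/2
((B ↔ C) → (C ∧ C)) ↔ (C ∨ B) = 1 ↔ 1/2 = 1/2
No assignment yields a value below 1/2, so this is the minimum.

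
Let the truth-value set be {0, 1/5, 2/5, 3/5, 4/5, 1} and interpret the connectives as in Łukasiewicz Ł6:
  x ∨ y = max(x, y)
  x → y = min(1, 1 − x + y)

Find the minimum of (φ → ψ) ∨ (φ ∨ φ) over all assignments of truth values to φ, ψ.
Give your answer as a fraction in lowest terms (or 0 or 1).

Take φ = 2/5, ψ = 0:
φ → ψ = 2/5 → 0 = 3/5
φ ∨ φ = 2/5 ∨ 2/5 = 2/5
(φ → ψ) ∨ (φ ∨ φ) = 3/5 ∨ 2/5 = 3/5
No assignment yields a value below 3/5, so this is the minimum.

3/5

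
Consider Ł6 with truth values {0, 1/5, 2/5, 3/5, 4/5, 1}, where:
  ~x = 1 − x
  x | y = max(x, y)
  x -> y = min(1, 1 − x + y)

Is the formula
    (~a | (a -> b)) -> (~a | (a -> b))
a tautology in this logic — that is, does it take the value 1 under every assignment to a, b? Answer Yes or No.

Yes

At a = 0, b = 1/5, for instance:
~a = ~0 = 1
a -> b = 0 -> 1/5 = 1
~a | (a -> b) = 1 | 1 = 1
(~a | (a -> b)) -> (~a | (a -> b)) = 1 -> 1 = 1
and checking the remaining 35 assignments likewise gives ≥ 1 in every case.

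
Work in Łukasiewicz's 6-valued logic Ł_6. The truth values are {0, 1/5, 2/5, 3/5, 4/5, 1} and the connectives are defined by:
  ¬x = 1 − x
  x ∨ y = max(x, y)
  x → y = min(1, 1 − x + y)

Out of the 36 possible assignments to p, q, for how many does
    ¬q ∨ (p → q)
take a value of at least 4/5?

33

value 1: 26 assignments (counts)
value 4/5: 7 assignments (counts)
value 3/5: 3 assignments
So 33 of the 36 assignments meet the threshold.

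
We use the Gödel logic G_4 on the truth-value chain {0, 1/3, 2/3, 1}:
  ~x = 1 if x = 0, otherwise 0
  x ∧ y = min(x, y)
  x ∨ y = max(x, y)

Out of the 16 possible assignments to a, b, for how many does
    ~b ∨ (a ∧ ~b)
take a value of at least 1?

a = 0, b = 0 ↦ 1  ≥
a = 0, b = 1/3 ↦ 0  <
a = 0, b = 2/3 ↦ 0  <
a = 0, b = 1 ↦ 0  <
a = 1/3, b = 0 ↦ 1  ≥
a = 1/3, b = 1/3 ↦ 0  <
a = 1/3, b = 2/3 ↦ 0  <
a = 1/3, b = 1 ↦ 0  <
a = 2/3, b = 0 ↦ 1  ≥
a = 2/3, b = 1/3 ↦ 0  <
a = 2/3, b = 2/3 ↦ 0  <
a = 2/3, b = 1 ↦ 0  <
a = 1, b = 0 ↦ 1  ≥
a = 1, b = 1/3 ↦ 0  <
a = 1, b = 2/3 ↦ 0  <
a = 1, b = 1 ↦ 0  <
So 4 of the 16 assignments meet the threshold.

4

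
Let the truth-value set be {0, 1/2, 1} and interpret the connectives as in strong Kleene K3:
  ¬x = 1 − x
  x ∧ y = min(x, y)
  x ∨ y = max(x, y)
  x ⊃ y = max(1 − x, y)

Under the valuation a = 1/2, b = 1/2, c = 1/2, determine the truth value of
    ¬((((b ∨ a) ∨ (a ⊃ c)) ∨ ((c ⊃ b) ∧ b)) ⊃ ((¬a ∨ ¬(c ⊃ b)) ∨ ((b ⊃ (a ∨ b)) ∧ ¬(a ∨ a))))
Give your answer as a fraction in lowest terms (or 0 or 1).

1/2

b ∨ a = 1/2 ∨ 1/2 = 1/2
a ⊃ c = 1/2 ⊃ 1/2 = 1/2
(b ∨ a) ∨ (a ⊃ c) = 1/2 ∨ 1/2 = 1/2
c ⊃ b = 1/2 ⊃ 1/2 = 1/2
(c ⊃ b) ∧ b = 1/2 ∧ 1/2 = 1/2
((b ∨ a) ∨ (a ⊃ c)) ∨ ((c ⊃ b) ∧ b) = 1/2 ∨ 1/2 = 1/2
¬a = ¬1/2 = 1/2
c ⊃ b = 1/2 ⊃ 1/2 = 1/2
¬(c ⊃ b) = ¬1/2 = 1/2
¬a ∨ ¬(c ⊃ b) = 1/2 ∨ 1/2 = 1/2
a ∨ b = 1/2 ∨ 1/2 = 1/2
b ⊃ (a ∨ b) = 1/2 ⊃ 1/2 = 1/2
a ∨ a = 1/2 ∨ 1/2 = 1/2
¬(a ∨ a) = ¬1/2 = 1/2
(b ⊃ (a ∨ b)) ∧ ¬(a ∨ a) = 1/2 ∧ 1/2 = 1/2
(¬a ∨ ¬(c ⊃ b)) ∨ ((b ⊃ (a ∨ b)) ∧ ¬(a ∨ a)) = 1/2 ∨ 1/2 = 1/2
(((b ∨ a) ∨ (a ⊃ c)) ∨ ((c ⊃ b) ∧ b)) ⊃ ((¬a ∨ ¬(c ⊃ b)) ∨ ((b ⊃ (a ∨ b)) ∧ ¬(a ∨ a))) = 1/2 ⊃ 1/2 = 1/2
¬((((b ∨ a) ∨ (a ⊃ c)) ∨ ((c ⊃ b) ∧ b)) ⊃ ((¬a ∨ ¬(c ⊃ b)) ∨ ((b ⊃ (a ∨ b)) ∧ ¬(a ∨ a)))) = ¬1/2 = 1/2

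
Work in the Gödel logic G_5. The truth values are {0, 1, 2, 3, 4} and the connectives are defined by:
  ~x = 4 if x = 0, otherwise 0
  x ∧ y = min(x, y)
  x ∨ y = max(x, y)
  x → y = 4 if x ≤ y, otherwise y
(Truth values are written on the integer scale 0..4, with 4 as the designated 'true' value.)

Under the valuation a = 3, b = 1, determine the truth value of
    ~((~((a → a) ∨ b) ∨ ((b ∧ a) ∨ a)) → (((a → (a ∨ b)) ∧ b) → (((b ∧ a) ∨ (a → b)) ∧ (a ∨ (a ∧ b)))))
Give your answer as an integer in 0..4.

0

a → a = 3 → 3 = 4
(a → a) ∨ b = 4 ∨ 1 = 4
~((a → a) ∨ b) = ~4 = 0
b ∧ a = 1 ∧ 3 = 1
(b ∧ a) ∨ a = 1 ∨ 3 = 3
~((a → a) ∨ b) ∨ ((b ∧ a) ∨ a) = 0 ∨ 3 = 3
a ∨ b = 3 ∨ 1 = 3
a → (a ∨ b) = 3 → 3 = 4
(a → (a ∨ b)) ∧ b = 4 ∧ 1 = 1
b ∧ a = 1 ∧ 3 = 1
a → b = 3 → 1 = 1
(b ∧ a) ∨ (a → b) = 1 ∨ 1 = 1
a ∧ b = 3 ∧ 1 = 1
a ∨ (a ∧ b) = 3 ∨ 1 = 3
((b ∧ a) ∨ (a → b)) ∧ (a ∨ (a ∧ b)) = 1 ∧ 3 = 1
((a → (a ∨ b)) ∧ b) → (((b ∧ a) ∨ (a → b)) ∧ (a ∨ (a ∧ b))) = 1 → 1 = 4
(~((a → a) ∨ b) ∨ ((b ∧ a) ∨ a)) → (((a → (a ∨ b)) ∧ b) → (((b ∧ a) ∨ (a → b)) ∧ (a ∨ (a ∧ b)))) = 3 → 4 = 4
~((~((a → a) ∨ b) ∨ ((b ∧ a) ∨ a)) → (((a → (a ∨ b)) ∧ b) → (((b ∧ a) ∨ (a → b)) ∧ (a ∨ (a ∧ b))))) = ~4 = 0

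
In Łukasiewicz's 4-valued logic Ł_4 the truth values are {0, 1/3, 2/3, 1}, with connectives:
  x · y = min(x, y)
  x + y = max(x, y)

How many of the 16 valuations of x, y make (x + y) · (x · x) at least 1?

x = 0, y = 0 ↦ 0  <
x = 0, y = 1/3 ↦ 0  <
x = 0, y = 2/3 ↦ 0  <
x = 0, y = 1 ↦ 0  <
x = 1/3, y = 0 ↦ 1/3  <
x = 1/3, y = 1/3 ↦ 1/3  <
x = 1/3, y = 2/3 ↦ 1/3  <
x = 1/3, y = 1 ↦ 1/3  <
x = 2/3, y = 0 ↦ 2/3  <
x = 2/3, y = 1/3 ↦ 2/3  <
x = 2/3, y = 2/3 ↦ 2/3  <
x = 2/3, y = 1 ↦ 2/3  <
x = 1, y = 0 ↦ 1  ≥
x = 1, y = 1/3 ↦ 1  ≥
x = 1, y = 2/3 ↦ 1  ≥
x = 1, y = 1 ↦ 1  ≥
So 4 of the 16 assignments meet the threshold.

4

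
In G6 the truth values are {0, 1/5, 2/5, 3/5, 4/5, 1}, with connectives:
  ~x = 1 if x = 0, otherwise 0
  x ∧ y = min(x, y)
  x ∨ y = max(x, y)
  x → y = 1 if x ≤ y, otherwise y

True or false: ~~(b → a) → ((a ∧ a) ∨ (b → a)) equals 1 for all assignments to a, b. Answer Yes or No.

No

Counterexample: take a = 1/5, b = 2/5.
b → a = 2/5 → 1/5 = 1/5
~(b → a) = ~1/5 = 0
~~(b → a) = ~0 = 1
a ∧ a = 1/5 ∧ 1/5 = 1/5
b → a = 2/5 → 1/5 = 1/5
(a ∧ a) ∨ (b → a) = 1/5 ∨ 1/5 = 1/5
~~(b → a) → ((a ∧ a) ∨ (b → a)) = 1 → 1/5 = 1/5
This gives 1/5 ≠ 1.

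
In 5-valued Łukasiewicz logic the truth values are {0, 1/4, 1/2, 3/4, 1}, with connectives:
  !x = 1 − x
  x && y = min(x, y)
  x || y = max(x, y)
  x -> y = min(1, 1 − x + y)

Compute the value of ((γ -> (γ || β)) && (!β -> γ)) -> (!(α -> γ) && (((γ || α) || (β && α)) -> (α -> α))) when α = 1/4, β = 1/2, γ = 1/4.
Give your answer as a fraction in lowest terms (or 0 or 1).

1/4

γ || β = 1/4 || 1/2 = 1/2
γ -> (γ || β) = 1/4 -> 1/2 = 1
!β = !1/2 = 1/2
!β -> γ = 1/2 -> 1/4 = 3/4
(γ -> (γ || β)) && (!β -> γ) = 1 && 3/4 = 3/4
α -> γ = 1/4 -> 1/4 = 1
!(α -> γ) = !1 = 0
γ || α = 1/4 || 1/4 = 1/4
β && α = 1/2 && 1/4 = 1/4
(γ || α) || (β && α) = 1/4 || 1/4 = 1/4
α -> α = 1/4 -> 1/4 = 1
((γ || α) || (β && α)) -> (α -> α) = 1/4 -> 1 = 1
!(α -> γ) && (((γ || α) || (β && α)) -> (α -> α)) = 0 && 1 = 0
((γ -> (γ || β)) && (!β -> γ)) -> (!(α -> γ) && (((γ || α) || (β && α)) -> (α -> α))) = 3/4 -> 0 = 1/4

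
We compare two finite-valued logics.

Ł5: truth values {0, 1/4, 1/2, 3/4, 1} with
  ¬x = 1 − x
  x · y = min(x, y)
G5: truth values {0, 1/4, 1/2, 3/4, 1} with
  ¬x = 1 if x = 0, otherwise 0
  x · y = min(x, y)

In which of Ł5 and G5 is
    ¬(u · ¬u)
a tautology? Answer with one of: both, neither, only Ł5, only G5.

only G5

In Ł5: at u = 1/4 the value is 3/4 — not a tautology.
In G5: every assignment gives 1 — tautology.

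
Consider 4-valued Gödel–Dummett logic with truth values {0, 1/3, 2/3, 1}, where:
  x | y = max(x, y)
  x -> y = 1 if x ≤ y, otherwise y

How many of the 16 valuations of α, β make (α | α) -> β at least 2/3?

11

α = 0, β = 0 ↦ 1  ≥
α = 0, β = 1/3 ↦ 1  ≥
α = 0, β = 2/3 ↦ 1  ≥
α = 0, β = 1 ↦ 1  ≥
α = 1/3, β = 0 ↦ 0  <
α = 1/3, β = 1/3 ↦ 1  ≥
α = 1/3, β = 2/3 ↦ 1  ≥
α = 1/3, β = 1 ↦ 1  ≥
α = 2/3, β = 0 ↦ 0  <
α = 2/3, β = 1/3 ↦ 1/3  <
α = 2/3, β = 2/3 ↦ 1  ≥
α = 2/3, β = 1 ↦ 1  ≥
α = 1, β = 0 ↦ 0  <
α = 1, β = 1/3 ↦ 1/3  <
α = 1, β = 2/3 ↦ 2/3  ≥
α = 1, β = 1 ↦ 1  ≥
So 11 of the 16 assignments meet the threshold.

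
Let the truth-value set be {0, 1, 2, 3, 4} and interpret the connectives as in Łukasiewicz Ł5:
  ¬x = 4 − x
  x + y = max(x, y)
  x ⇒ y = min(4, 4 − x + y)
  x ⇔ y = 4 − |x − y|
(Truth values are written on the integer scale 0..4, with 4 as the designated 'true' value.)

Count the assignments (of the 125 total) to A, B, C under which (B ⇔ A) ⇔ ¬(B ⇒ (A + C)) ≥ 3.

33

value 4: 14 assignments (counts)
value 3: 19 assignments (counts)
value 2: 35 assignments
value 1: 31 assignments
value 0: 26 assignments
So 33 of the 125 assignments meet the threshold.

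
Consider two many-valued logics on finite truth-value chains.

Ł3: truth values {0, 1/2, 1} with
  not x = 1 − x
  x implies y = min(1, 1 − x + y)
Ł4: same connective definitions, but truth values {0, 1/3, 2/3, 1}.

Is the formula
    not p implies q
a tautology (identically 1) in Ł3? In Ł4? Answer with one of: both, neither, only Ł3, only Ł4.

neither

In Ł3: at p = 0, q = 0 the value is 0 — not a tautology.
In Ł4: at p = 0, q = 0 the value is 0 — not a tautology.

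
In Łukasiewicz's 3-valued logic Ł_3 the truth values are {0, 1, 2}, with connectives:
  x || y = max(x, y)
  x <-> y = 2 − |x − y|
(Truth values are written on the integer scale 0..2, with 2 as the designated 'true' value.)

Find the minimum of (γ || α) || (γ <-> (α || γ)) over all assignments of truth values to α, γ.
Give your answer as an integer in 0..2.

Take α = 1, γ = 0:
γ || α = 0 || 1 = 1
α || γ = 1 || 0 = 1
γ <-> (α || γ) = 0 <-> 1 = 1
(γ || α) || (γ <-> (α || γ)) = 1 || 1 = 1
No assignment yields a value below 1, so this is the minimum.

1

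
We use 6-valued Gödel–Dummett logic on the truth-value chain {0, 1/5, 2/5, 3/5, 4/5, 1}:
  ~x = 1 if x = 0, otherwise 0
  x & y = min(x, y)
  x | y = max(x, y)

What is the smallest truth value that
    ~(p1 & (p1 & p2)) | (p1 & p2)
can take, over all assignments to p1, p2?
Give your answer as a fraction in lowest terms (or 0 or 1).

1/5

Take p1 = 1/5, p2 = 1/5:
p1 & p2 = 1/5 & 1/5 = 1/5
p1 & (p1 & p2) = 1/5 & 1/5 = 1/5
~(p1 & (p1 & p2)) = ~1/5 = 0
p1 & p2 = 1/5 & 1/5 = 1/5
~(p1 & (p1 & p2)) | (p1 & p2) = 0 | 1/5 = 1/5
No assignment yields a value below 1/5, so this is the minimum.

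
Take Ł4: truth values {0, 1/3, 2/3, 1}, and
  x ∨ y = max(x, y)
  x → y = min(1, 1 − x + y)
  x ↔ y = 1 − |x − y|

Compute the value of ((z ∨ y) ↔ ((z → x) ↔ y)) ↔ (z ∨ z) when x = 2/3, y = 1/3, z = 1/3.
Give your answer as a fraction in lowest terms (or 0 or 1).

z ∨ y = 1/3 ∨ 1/3 = 1/3
z → x = 1/3 → 2/3 = 1
(z → x) ↔ y = 1 ↔ 1/3 = 1/3
(z ∨ y) ↔ ((z → x) ↔ y) = 1/3 ↔ 1/3 = 1
z ∨ z = 1/3 ∨ 1/3 = 1/3
((z ∨ y) ↔ ((z → x) ↔ y)) ↔ (z ∨ z) = 1 ↔ 1/3 = 1/3

1/3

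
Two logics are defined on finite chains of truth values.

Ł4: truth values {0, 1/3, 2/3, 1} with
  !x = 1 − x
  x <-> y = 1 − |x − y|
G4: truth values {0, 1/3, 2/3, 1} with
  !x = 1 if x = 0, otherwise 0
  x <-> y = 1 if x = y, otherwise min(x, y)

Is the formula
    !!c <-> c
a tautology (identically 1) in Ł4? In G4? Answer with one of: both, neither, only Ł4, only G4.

only Ł4

In Ł4: every assignment gives 1 — tautology.
In G4: at c = 1/3 the value is 1/3 — not a tautology.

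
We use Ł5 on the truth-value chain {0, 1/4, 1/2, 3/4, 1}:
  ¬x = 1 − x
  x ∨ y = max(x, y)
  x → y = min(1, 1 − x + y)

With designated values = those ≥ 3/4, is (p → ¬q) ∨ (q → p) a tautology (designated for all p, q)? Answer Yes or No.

Counterexample: take p = 1/2, q = 1.
¬q = ¬1 = 0
p → ¬q = 1/2 → 0 = 1/2
q → p = 1 → 1/2 = 1/2
(p → ¬q) ∨ (q → p) = 1/2 ∨ 1/2 = 1/2
This gives 1/2, which is below 3/4.

No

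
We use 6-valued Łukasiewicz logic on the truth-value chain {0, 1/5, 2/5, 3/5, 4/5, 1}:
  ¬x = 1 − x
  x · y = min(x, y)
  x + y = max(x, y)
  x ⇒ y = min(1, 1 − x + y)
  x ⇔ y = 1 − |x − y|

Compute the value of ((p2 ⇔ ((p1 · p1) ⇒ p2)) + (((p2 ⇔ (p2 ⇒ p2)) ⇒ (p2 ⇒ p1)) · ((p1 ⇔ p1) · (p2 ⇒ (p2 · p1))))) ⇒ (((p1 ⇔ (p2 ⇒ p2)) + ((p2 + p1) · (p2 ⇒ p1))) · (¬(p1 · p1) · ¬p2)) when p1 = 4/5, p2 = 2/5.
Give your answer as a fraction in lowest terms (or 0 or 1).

1/5

p1 · p1 = 4/5 · 4/5 = 4/5
(p1 · p1) ⇒ p2 = 4/5 ⇒ 2/5 = 3/5
p2 ⇔ ((p1 · p1) ⇒ p2) = 2/5 ⇔ 3/5 = 4/5
p2 ⇒ p2 = 2/5 ⇒ 2/5 = 1
p2 ⇔ (p2 ⇒ p2) = 2/5 ⇔ 1 = 2/5
p2 ⇒ p1 = 2/5 ⇒ 4/5 = 1
(p2 ⇔ (p2 ⇒ p2)) ⇒ (p2 ⇒ p1) = 2/5 ⇒ 1 = 1
p1 ⇔ p1 = 4/5 ⇔ 4/5 = 1
p2 · p1 = 2/5 · 4/5 = 2/5
p2 ⇒ (p2 · p1) = 2/5 ⇒ 2/5 = 1
(p1 ⇔ p1) · (p2 ⇒ (p2 · p1)) = 1 · 1 = 1
((p2 ⇔ (p2 ⇒ p2)) ⇒ (p2 ⇒ p1)) · ((p1 ⇔ p1) · (p2 ⇒ (p2 · p1))) = 1 · 1 = 1
(p2 ⇔ ((p1 · p1) ⇒ p2)) + (((p2 ⇔ (p2 ⇒ p2)) ⇒ (p2 ⇒ p1)) · ((p1 ⇔ p1) · (p2 ⇒ (p2 · p1)))) = 4/5 + 1 = 1
p2 ⇒ p2 = 2/5 ⇒ 2/5 = 1
p1 ⇔ (p2 ⇒ p2) = 4/5 ⇔ 1 = 4/5
p2 + p1 = 2/5 + 4/5 = 4/5
p2 ⇒ p1 = 2/5 ⇒ 4/5 = 1
(p2 + p1) · (p2 ⇒ p1) = 4/5 · 1 = 4/5
(p1 ⇔ (p2 ⇒ p2)) + ((p2 + p1) · (p2 ⇒ p1)) = 4/5 + 4/5 = 4/5
p1 · p1 = 4/5 · 4/5 = 4/5
¬(p1 · p1) = ¬4/5 = 1/5
¬p2 = ¬2/5 = 3/5
¬(p1 · p1) · ¬p2 = 1/5 · 3/5 = 1/5
((p1 ⇔ (p2 ⇒ p2)) + ((p2 + p1) · (p2 ⇒ p1))) · (¬(p1 · p1) · ¬p2) = 4/5 · 1/5 = 1/5
((p2 ⇔ ((p1 · p1) ⇒ p2)) + (((p2 ⇔ (p2 ⇒ p2)) ⇒ (p2 ⇒ p1)) · ((p1 ⇔ p1) · (p2 ⇒ (p2 · p1))))) ⇒ (((p1 ⇔ (p2 ⇒ p2)) + ((p2 + p1) · (p2 ⇒ p1))) · (¬(p1 · p1) · ¬p2)) = 1 ⇒ 1/5 = 1/5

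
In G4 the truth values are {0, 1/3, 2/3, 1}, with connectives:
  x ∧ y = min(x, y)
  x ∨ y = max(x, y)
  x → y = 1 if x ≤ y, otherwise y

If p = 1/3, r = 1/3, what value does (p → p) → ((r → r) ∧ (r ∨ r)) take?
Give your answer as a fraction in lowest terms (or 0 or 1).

1/3

p → p = 1/3 → 1/3 = 1
r → r = 1/3 → 1/3 = 1
r ∨ r = 1/3 ∨ 1/3 = 1/3
(r → r) ∧ (r ∨ r) = 1 ∧ 1/3 = 1/3
(p → p) → ((r → r) ∧ (r ∨ r)) = 1 → 1/3 = 1/3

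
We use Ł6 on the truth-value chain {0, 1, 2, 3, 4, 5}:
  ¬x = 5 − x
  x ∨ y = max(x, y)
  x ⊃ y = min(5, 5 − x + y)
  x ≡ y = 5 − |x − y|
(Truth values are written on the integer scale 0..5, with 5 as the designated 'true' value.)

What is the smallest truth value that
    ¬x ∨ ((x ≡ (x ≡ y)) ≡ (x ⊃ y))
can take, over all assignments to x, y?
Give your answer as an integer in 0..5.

3

Take x = 2, y = 2:
¬x = ¬2 = 3
x ≡ y = 2 ≡ 2 = 5
x ≡ (x ≡ y) = 2 ≡ 5 = 2
x ⊃ y = 2 ⊃ 2 = 5
(x ≡ (x ≡ y)) ≡ (x ⊃ y) = 2 ≡ 5 = 2
¬x ∨ ((x ≡ (x ≡ y)) ≡ (x ⊃ y)) = 3 ∨ 2 = 3
No assignment yields a value below 3, so this is the minimum.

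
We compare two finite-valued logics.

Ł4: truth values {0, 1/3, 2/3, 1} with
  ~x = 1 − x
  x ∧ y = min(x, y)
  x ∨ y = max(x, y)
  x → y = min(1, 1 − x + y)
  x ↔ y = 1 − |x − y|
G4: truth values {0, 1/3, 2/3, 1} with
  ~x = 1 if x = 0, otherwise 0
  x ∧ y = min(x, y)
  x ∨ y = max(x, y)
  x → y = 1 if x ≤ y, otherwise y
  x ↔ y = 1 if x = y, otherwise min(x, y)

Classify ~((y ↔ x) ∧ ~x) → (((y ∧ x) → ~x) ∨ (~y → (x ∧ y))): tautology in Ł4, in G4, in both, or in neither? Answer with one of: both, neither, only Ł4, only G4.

In Ł4: at x = 1, y = 1/3 the value is 2/3 — not a tautology.
In G4: every assignment gives 1 — tautology.

only G4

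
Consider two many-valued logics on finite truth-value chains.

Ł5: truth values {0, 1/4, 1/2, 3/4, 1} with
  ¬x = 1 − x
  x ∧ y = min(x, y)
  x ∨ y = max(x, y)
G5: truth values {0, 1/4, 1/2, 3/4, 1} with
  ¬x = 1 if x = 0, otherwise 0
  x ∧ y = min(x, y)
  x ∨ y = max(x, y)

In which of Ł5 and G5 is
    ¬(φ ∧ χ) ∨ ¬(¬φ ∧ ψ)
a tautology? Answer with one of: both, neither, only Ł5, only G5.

only G5

In Ł5: at φ = 1/4, ψ = 1/4, χ = 1/4 the value is 3/4 — not a tautology.
In G5: every assignment gives 1 — tautology.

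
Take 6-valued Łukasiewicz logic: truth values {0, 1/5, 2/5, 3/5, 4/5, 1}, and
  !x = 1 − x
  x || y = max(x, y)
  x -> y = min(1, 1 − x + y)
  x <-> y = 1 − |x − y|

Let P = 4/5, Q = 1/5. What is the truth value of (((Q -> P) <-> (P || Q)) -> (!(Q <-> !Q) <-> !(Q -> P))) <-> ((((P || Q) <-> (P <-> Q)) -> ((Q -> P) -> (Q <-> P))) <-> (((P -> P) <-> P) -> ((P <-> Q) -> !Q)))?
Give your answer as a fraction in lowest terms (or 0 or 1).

Q -> P = 1/5 -> 4/5 = 1
P || Q = 4/5 || 1/5 = 4/5
(Q -> P) <-> (P || Q) = 1 <-> 4/5 = 4/5
!Q = !1/5 = 4/5
Q <-> !Q = 1/5 <-> 4/5 = 2/5
!(Q <-> !Q) = !2/5 = 3/5
Q -> P = 1/5 -> 4/5 = 1
!(Q -> P) = !1 = 0
!(Q <-> !Q) <-> !(Q -> P) = 3/5 <-> 0 = 2/5
((Q -> P) <-> (P || Q)) -> (!(Q <-> !Q) <-> !(Q -> P)) = 4/5 -> 2/5 = 3/5
P || Q = 4/5 || 1/5 = 4/5
P <-> Q = 4/5 <-> 1/5 = 2/5
(P || Q) <-> (P <-> Q) = 4/5 <-> 2/5 = 3/5
Q -> P = 1/5 -> 4/5 = 1
Q <-> P = 1/5 <-> 4/5 = 2/5
(Q -> P) -> (Q <-> P) = 1 -> 2/5 = 2/5
((P || Q) <-> (P <-> Q)) -> ((Q -> P) -> (Q <-> P)) = 3/5 -> 2/5 = 4/5
P -> P = 4/5 -> 4/5 = 1
(P -> P) <-> P = 1 <-> 4/5 = 4/5
P <-> Q = 4/5 <-> 1/5 = 2/5
!Q = !1/5 = 4/5
(P <-> Q) -> !Q = 2/5 -> 4/5 = 1
((P -> P) <-> P) -> ((P <-> Q) -> !Q) = 4/5 -> 1 = 1
(((P || Q) <-> (P <-> Q)) -> ((Q -> P) -> (Q <-> P))) <-> (((P -> P) <-> P) -> ((P <-> Q) -> !Q)) = 4/5 <-> 1 = 4/5
(((Q -> P) <-> (P || Q)) -> (!(Q <-> !Q) <-> !(Q -> P))) <-> ((((P || Q) <-> (P <-> Q)) -> ((Q -> P) -> (Q <-> P))) <-> (((P -> P) <-> P) -> ((P <-> Q) -> !Q))) = 3/5 <-> 4/5 = 4/5

4/5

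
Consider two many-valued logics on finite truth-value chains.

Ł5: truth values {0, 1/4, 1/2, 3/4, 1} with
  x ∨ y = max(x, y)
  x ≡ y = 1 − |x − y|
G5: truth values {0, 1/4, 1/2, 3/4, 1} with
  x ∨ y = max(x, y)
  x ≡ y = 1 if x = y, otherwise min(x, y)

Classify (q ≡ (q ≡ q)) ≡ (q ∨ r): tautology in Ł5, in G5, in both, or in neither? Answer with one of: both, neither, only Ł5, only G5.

neither

In Ł5: at q = 0, r = 1/4 the value is 3/4 — not a tautology.
In G5: at q = 0, r = 1/4 the value is 0 — not a tautology.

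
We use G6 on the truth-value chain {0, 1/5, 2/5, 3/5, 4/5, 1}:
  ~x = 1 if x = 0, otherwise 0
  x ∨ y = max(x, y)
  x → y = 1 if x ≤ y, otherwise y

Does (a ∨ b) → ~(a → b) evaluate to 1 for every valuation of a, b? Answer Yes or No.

Counterexample: take a = 0, b = 1/5.
a ∨ b = 0 ∨ 1/5 = 1/5
a → b = 0 → 1/5 = 1
~(a → b) = ~1 = 0
(a ∨ b) → ~(a → b) = 1/5 → 0 = 0
This gives 0 ≠ 1.

No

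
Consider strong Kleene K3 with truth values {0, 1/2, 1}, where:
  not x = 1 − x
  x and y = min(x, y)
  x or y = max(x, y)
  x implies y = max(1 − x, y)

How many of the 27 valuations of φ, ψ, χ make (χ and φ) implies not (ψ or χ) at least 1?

value 1: 15 assignments (counts)
value 1/2: 9 assignments
value 0: 3 assignments
So 15 of the 27 assignments meet the threshold.

15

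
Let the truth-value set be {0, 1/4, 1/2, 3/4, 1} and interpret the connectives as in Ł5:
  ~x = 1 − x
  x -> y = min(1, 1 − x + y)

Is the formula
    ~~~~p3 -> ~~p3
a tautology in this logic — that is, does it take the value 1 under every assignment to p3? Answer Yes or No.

Yes

p3 = 0 ↦ 1
p3 = 1/4 ↦ 1
p3 = 1/2 ↦ 1
p3 = 3/4 ↦ 1
p3 = 1 ↦ 1
Every assignment gives a value ≥ 1.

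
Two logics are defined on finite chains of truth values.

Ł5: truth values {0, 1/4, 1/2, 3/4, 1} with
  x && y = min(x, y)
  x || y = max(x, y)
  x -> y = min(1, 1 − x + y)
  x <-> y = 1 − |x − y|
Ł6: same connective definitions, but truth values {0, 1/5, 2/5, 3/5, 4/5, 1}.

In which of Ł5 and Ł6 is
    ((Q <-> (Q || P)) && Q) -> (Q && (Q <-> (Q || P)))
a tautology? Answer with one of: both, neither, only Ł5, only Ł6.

both

In Ł5: every assignment gives 1 — tautology.
In Ł6: every assignment gives 1 — tautology.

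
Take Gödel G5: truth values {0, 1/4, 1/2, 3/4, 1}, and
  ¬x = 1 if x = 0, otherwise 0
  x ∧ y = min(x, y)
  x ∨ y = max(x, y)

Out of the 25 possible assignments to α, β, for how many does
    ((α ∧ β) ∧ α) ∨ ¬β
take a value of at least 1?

value 1: 6 assignments (counts)
value 3/4: 3 assignments
value 1/2: 5 assignments
value 1/4: 7 assignments
value 0: 4 assignments
So 6 of the 25 assignments meet the threshold.

6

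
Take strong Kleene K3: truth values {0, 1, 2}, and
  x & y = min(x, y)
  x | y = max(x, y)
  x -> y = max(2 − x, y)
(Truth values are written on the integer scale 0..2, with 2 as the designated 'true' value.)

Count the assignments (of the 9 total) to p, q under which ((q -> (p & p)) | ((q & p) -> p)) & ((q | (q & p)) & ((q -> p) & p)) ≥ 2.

p = 0, q = 0 ↦ 0  <
p = 0, q = 1 ↦ 0  <
p = 0, q = 2 ↦ 0  <
p = 1, q = 0 ↦ 0  <
p = 1, q = 1 ↦ 1  <
p = 1, q = 2 ↦ 1  <
p = 2, q = 0 ↦ 0  <
p = 2, q = 1 ↦ 1  <
p = 2, q = 2 ↦ 2  ≥
So 1 of the 9 assignments meets the threshold.

1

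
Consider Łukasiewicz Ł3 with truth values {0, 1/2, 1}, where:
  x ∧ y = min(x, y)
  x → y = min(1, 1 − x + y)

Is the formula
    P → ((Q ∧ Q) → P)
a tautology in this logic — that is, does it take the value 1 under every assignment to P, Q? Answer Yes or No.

Yes

P = 0, Q = 0 ↦ 1
P = 0, Q = 1/2 ↦ 1
P = 0, Q = 1 ↦ 1
P = 1/2, Q = 0 ↦ 1
P = 1/2, Q = 1/2 ↦ 1
P = 1/2, Q = 1 ↦ 1
P = 1, Q = 0 ↦ 1
P = 1, Q = 1/2 ↦ 1
P = 1, Q = 1 ↦ 1
Every assignment gives a value ≥ 1.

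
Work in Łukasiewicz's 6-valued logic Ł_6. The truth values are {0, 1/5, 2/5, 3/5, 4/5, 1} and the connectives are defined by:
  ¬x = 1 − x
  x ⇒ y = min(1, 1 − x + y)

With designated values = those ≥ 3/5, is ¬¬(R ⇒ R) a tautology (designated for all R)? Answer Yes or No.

Yes

R = 0 ↦ 1
R = 1/5 ↦ 1
R = 2/5 ↦ 1
R = 3/5 ↦ 1
R = 4/5 ↦ 1
R = 1 ↦ 1
Every assignment gives a value ≥ 3/5.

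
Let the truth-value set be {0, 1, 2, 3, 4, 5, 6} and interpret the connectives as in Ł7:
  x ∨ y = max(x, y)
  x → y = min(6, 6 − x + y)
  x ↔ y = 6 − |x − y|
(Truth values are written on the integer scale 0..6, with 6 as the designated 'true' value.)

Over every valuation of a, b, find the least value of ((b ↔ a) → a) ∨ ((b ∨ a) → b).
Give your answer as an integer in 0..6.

4

Take a = 2, b = 0:
b ↔ a = 0 ↔ 2 = 4
(b ↔ a) → a = 4 → 2 = 4
b ∨ a = 0 ∨ 2 = 2
(b ∨ a) → b = 2 → 0 = 4
((b ↔ a) → a) ∨ ((b ∨ a) → b) = 4 ∨ 4 = 4
No assignment yields a value below 4, so this is the minimum.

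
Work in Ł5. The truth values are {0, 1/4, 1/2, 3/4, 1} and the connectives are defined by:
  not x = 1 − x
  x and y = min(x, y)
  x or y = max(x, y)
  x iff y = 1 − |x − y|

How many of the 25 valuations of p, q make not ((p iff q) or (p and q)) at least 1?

value 1: 2 assignments (counts)
value 3/4: 4 assignments
value 1/2: 6 assignments
value 1/4: 8 assignments
value 0: 5 assignments
So 2 of the 25 assignments meet the threshold.

2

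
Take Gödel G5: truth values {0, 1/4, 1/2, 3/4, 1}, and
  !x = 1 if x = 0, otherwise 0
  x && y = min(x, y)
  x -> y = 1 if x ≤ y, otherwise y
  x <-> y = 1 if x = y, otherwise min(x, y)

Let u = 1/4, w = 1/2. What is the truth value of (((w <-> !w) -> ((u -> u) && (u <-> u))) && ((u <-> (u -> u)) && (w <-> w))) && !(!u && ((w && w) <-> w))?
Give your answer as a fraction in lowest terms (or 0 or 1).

1/4

!w = !1/2 = 0
w <-> !w = 1/2 <-> 0 = 0
u -> u = 1/4 -> 1/4 = 1
u <-> u = 1/4 <-> 1/4 = 1
(u -> u) && (u <-> u) = 1 && 1 = 1
(w <-> !w) -> ((u -> u) && (u <-> u)) = 0 -> 1 = 1
u -> u = 1/4 -> 1/4 = 1
u <-> (u -> u) = 1/4 <-> 1 = 1/4
w <-> w = 1/2 <-> 1/2 = 1
(u <-> (u -> u)) && (w <-> w) = 1/4 && 1 = 1/4
((w <-> !w) -> ((u -> u) && (u <-> u))) && ((u <-> (u -> u)) && (w <-> w)) = 1 && 1/4 = 1/4
!u = !1/4 = 0
w && w = 1/2 && 1/2 = 1/2
(w && w) <-> w = 1/2 <-> 1/2 = 1
!u && ((w && w) <-> w) = 0 && 1 = 0
!(!u && ((w && w) <-> w)) = !0 = 1
(((w <-> !w) -> ((u -> u) && (u <-> u))) && ((u <-> (u -> u)) && (w <-> w))) && !(!u && ((w && w) <-> w)) = 1/4 && 1 = 1/4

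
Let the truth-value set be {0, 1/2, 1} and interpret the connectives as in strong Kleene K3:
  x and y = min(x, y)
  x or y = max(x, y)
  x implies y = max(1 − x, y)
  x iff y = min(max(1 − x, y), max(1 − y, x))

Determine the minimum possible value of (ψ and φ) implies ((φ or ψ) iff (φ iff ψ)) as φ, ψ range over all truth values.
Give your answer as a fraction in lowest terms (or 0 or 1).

Take φ = 1/2, ψ = 1/2:
ψ and φ = 1/2 and 1/2 = 1/2
φ or ψ = 1/2 or 1/2 = 1/2
φ iff ψ = 1/2 iff 1/2 = 1/2
(φ or ψ) iff (φ iff ψ) = 1/2 iff 1/2 = 1/2
(ψ and φ) implies ((φ or ψ) iff (φ iff ψ)) = 1/2 implies 1/2 = 1/2
No assignment yields a value below 1/2, so this is the minimum.

1/2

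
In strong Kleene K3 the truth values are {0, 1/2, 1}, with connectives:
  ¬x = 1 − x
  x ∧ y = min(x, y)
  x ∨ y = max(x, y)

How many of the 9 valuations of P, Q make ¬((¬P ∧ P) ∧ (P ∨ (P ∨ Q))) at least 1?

P = 0, Q = 0 ↦ 1  ≥
P = 0, Q = 1/2 ↦ 1  ≥
P = 0, Q = 1 ↦ 1  ≥
P = 1/2, Q = 0 ↦ 1/2  <
P = 1/2, Q = 1/2 ↦ 1/2  <
P = 1/2, Q = 1 ↦ 1/2  <
P = 1, Q = 0 ↦ 1  ≥
P = 1, Q = 1/2 ↦ 1  ≥
P = 1, Q = 1 ↦ 1  ≥
So 6 of the 9 assignments meet the threshold.

6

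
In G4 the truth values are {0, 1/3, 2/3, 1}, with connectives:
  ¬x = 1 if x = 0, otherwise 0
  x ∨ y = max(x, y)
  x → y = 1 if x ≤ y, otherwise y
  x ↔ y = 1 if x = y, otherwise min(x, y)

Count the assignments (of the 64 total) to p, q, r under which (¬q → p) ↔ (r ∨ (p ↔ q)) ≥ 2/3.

value 1: 24 assignments (counts)
value 2/3: 15 assignments (counts)
value 1/3: 15 assignments
value 0: 10 assignments
So 39 of the 64 assignments meet the threshold.

39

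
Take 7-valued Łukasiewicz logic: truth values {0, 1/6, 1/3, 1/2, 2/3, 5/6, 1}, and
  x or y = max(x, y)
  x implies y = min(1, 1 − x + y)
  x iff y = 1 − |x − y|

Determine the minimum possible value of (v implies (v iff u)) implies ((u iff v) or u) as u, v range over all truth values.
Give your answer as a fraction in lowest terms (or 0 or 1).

Take u = 0, v = 1/2:
v iff u = 1/2 iff 0 = 1/2
v implies (v iff u) = 1/2 implies 1/2 = 1
u iff v = 0 iff 1/2 = 1/2
(u iff v) or u = 1/2 or 0 = 1/2
(v implies (v iff u)) implies ((u iff v) or u) = 1 implies 1/2 = 1/2
No assignment yields a value below 1/2, so this is the minimum.

1/2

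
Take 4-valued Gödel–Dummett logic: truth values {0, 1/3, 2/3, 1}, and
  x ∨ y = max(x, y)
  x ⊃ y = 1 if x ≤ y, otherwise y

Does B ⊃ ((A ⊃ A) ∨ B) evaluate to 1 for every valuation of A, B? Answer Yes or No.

A = 0, B = 0 ↦ 1
A = 0, B = 1/3 ↦ 1
A = 0, B = 2/3 ↦ 1
A = 0, B = 1 ↦ 1
A = 1/3, B = 0 ↦ 1
A = 1/3, B = 1/3 ↦ 1
A = 1/3, B = 2/3 ↦ 1
A = 1/3, B = 1 ↦ 1
A = 2/3, B = 0 ↦ 1
A = 2/3, B = 1/3 ↦ 1
A = 2/3, B = 2/3 ↦ 1
A = 2/3, B = 1 ↦ 1
A = 1, B = 0 ↦ 1
A = 1, B = 1/3 ↦ 1
A = 1, B = 2/3 ↦ 1
A = 1, B = 1 ↦ 1
Every assignment gives a value ≥ 1.

Yes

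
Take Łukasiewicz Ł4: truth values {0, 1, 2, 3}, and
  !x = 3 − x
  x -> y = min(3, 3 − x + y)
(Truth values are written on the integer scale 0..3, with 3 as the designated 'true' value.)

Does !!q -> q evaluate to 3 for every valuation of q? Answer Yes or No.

q = 0 ↦ 3
q = 1 ↦ 3
q = 2 ↦ 3
q = 3 ↦ 3
Every assignment gives a value ≥ 3.

Yes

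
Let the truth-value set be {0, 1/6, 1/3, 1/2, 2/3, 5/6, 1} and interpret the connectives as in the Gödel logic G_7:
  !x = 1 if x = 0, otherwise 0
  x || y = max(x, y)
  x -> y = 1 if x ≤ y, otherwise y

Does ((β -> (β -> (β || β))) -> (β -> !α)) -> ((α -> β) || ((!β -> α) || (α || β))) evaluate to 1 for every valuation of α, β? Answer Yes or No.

No

Counterexample: take α = 1/6, β = 0.
β || β = 0 || 0 = 0
β -> (β || β) = 0 -> 0 = 1
β -> (β -> (β || β)) = 0 -> 1 = 1
!α = !1/6 = 0
β -> !α = 0 -> 0 = 1
(β -> (β -> (β || β))) -> (β -> !α) = 1 -> 1 = 1
α -> β = 1/6 -> 0 = 0
!β = !0 = 1
!β -> α = 1 -> 1/6 = 1/6
α || β = 1/6 || 0 = 1/6
(!β -> α) || (α || β) = 1/6 || 1/6 = 1/6
(α -> β) || ((!β -> α) || (α || β)) = 0 || 1/6 = 1/6
((β -> (β -> (β || β))) -> (β -> !α)) -> ((α -> β) || ((!β -> α) || (α || β))) = 1 -> 1/6 = 1/6
This gives 1/6 ≠ 1.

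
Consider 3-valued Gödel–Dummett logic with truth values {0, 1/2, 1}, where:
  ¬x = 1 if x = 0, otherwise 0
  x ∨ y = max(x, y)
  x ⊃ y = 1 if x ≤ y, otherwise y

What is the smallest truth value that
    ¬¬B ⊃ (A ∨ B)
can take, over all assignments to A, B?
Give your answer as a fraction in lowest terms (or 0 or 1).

Take A = 0, B = 1/2:
¬B = ¬1/2 = 0
¬¬B = ¬0 = 1
A ∨ B = 0 ∨ 1/2 = 1/2
¬¬B ⊃ (A ∨ B) = 1 ⊃ 1/2 = 1/2
No assignment yields a value below 1/2, so this is the minimum.

1/2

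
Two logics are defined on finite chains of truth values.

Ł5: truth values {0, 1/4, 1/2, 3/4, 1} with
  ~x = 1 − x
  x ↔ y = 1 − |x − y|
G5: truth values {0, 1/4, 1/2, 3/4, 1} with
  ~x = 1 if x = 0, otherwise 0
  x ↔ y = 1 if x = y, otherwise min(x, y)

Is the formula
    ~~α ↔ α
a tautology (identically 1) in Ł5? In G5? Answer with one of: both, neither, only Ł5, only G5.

In Ł5: every assignment gives 1 — tautology.
In G5: at α = 1/4 the value is 1/4 — not a tautology.

only Ł5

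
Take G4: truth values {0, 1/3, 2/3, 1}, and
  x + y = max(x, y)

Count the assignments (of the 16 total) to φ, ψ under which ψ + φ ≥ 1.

7

φ = 0, ψ = 0 ↦ 0  <
φ = 0, ψ = 1/3 ↦ 1/3  <
φ = 0, ψ = 2/3 ↦ 2/3  <
φ = 0, ψ = 1 ↦ 1  ≥
φ = 1/3, ψ = 0 ↦ 1/3  <
φ = 1/3, ψ = 1/3 ↦ 1/3  <
φ = 1/3, ψ = 2/3 ↦ 2/3  <
φ = 1/3, ψ = 1 ↦ 1  ≥
φ = 2/3, ψ = 0 ↦ 2/3  <
φ = 2/3, ψ = 1/3 ↦ 2/3  <
φ = 2/3, ψ = 2/3 ↦ 2/3  <
φ = 2/3, ψ = 1 ↦ 1  ≥
φ = 1, ψ = 0 ↦ 1  ≥
φ = 1, ψ = 1/3 ↦ 1  ≥
φ = 1, ψ = 2/3 ↦ 1  ≥
φ = 1, ψ = 1 ↦ 1  ≥
So 7 of the 16 assignments meet the threshold.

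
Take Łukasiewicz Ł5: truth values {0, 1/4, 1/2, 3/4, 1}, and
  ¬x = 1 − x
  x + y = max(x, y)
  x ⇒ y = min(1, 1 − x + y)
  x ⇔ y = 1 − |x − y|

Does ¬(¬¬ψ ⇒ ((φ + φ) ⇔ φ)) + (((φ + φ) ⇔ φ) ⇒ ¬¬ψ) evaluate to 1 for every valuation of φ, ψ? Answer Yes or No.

No

Counterexample: take φ = 0, ψ = 0.
¬ψ = ¬0 = 1
¬¬ψ = ¬1 = 0
φ + φ = 0 + 0 = 0
(φ + φ) ⇔ φ = 0 ⇔ 0 = 1
¬¬ψ ⇒ ((φ + φ) ⇔ φ) = 0 ⇒ 1 = 1
¬(¬¬ψ ⇒ ((φ + φ) ⇔ φ)) = ¬1 = 0
((φ + φ) ⇔ φ) ⇒ ¬¬ψ = 1 ⇒ 0 = 0
¬(¬¬ψ ⇒ ((φ + φ) ⇔ φ)) + (((φ + φ) ⇔ φ) ⇒ ¬¬ψ) = 0 + 0 = 0
This gives 0 ≠ 1.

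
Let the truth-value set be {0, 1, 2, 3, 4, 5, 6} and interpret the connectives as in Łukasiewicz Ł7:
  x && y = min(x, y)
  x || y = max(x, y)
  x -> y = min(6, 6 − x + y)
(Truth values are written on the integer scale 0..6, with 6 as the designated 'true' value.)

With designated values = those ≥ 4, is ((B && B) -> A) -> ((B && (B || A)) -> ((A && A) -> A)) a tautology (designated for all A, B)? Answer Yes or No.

At A = 0, B = 1, for instance:
B && B = 1 && 1 = 1
(B && B) -> A = 1 -> 0 = 5
B || A = 1 || 0 = 1
B && (B || A) = 1 && 1 = 1
A && A = 0 && 0 = 0
(A && A) -> A = 0 -> 0 = 6
(B && (B || A)) -> ((A && A) -> A) = 1 -> 6 = 6
((B && B) -> A) -> ((B && (B || A)) -> ((A && A) -> A)) = 5 -> 6 = 6
and checking the remaining 48 assignments likewise gives ≥ 4 in every case.

Yes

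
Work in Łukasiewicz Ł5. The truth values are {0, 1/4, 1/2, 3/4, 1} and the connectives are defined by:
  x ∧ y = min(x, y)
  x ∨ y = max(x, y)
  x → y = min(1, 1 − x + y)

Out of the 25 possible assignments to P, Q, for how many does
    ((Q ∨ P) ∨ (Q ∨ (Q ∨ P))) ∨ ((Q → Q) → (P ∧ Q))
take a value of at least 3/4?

value 1: 9 assignments (counts)
value 3/4: 7 assignments (counts)
value 1/2: 5 assignments
value 1/4: 3 assignments
value 0: 1 assignment
So 16 of the 25 assignments meet the threshold.

16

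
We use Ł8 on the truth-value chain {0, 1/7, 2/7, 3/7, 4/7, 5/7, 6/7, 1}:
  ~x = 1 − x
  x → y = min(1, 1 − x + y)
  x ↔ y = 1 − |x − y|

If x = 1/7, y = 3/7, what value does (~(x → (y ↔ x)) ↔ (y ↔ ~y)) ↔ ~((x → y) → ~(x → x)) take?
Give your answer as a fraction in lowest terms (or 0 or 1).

1/7

y ↔ x = 3/7 ↔ 1/7 = 5/7
x → (y ↔ x) = 1/7 → 5/7 = 1
~(x → (y ↔ x)) = ~1 = 0
~y = ~3/7 = 4/7
y ↔ ~y = 3/7 ↔ 4/7 = 6/7
~(x → (y ↔ x)) ↔ (y ↔ ~y) = 0 ↔ 6/7 = 1/7
x → y = 1/7 → 3/7 = 1
x → x = 1/7 → 1/7 = 1
~(x → x) = ~1 = 0
(x → y) → ~(x → x) = 1 → 0 = 0
~((x → y) → ~(x → x)) = ~0 = 1
(~(x → (y ↔ x)) ↔ (y ↔ ~y)) ↔ ~((x → y) → ~(x → x)) = 1/7 ↔ 1 = 1/7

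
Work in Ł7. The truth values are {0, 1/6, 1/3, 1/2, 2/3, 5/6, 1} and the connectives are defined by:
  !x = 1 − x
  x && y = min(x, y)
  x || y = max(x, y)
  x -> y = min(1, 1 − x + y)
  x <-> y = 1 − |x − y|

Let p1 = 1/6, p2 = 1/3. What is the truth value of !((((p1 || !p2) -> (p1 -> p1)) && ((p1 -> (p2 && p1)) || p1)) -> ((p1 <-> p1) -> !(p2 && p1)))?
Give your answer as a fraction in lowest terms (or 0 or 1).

!p2 = !1/3 = 2/3
p1 || !p2 = 1/6 || 2/3 = 2/3
p1 -> p1 = 1/6 -> 1/6 = 1
(p1 || !p2) -> (p1 -> p1) = 2/3 -> 1 = 1
p2 && p1 = 1/3 && 1/6 = 1/6
p1 -> (p2 && p1) = 1/6 -> 1/6 = 1
(p1 -> (p2 && p1)) || p1 = 1 || 1/6 = 1
((p1 || !p2) -> (p1 -> p1)) && ((p1 -> (p2 && p1)) || p1) = 1 && 1 = 1
p1 <-> p1 = 1/6 <-> 1/6 = 1
p2 && p1 = 1/3 && 1/6 = 1/6
!(p2 && p1) = !1/6 = 5/6
(p1 <-> p1) -> !(p2 && p1) = 1 -> 5/6 = 5/6
(((p1 || !p2) -> (p1 -> p1)) && ((p1 -> (p2 && p1)) || p1)) -> ((p1 <-> p1) -> !(p2 && p1)) = 1 -> 5/6 = 5/6
!((((p1 || !p2) -> (p1 -> p1)) && ((p1 -> (p2 && p1)) || p1)) -> ((p1 <-> p1) -> !(p2 && p1))) = !5/6 = 1/6

1/6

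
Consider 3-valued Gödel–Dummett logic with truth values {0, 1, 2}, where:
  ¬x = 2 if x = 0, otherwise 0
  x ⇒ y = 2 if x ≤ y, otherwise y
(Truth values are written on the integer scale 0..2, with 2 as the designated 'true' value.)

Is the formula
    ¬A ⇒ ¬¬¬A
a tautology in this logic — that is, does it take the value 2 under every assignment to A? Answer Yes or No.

A = 0 ↦ 2
A = 1 ↦ 2
A = 2 ↦ 2
Every assignment gives a value ≥ 2.

Yes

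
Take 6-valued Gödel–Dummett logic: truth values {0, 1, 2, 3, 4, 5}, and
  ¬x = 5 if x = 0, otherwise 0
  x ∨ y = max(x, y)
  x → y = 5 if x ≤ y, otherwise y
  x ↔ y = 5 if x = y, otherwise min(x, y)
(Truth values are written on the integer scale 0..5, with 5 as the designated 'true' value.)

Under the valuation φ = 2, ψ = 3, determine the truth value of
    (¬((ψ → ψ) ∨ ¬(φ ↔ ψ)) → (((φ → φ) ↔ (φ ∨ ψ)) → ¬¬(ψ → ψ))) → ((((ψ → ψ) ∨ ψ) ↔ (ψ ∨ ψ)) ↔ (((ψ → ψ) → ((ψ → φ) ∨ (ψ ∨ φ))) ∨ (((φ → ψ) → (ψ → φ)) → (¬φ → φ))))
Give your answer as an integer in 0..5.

ψ → ψ = 3 → 3 = 5
φ ↔ ψ = 2 ↔ 3 = 2
¬(φ ↔ ψ) = ¬2 = 0
(ψ → ψ) ∨ ¬(φ ↔ ψ) = 5 ∨ 0 = 5
¬((ψ → ψ) ∨ ¬(φ ↔ ψ)) = ¬5 = 0
φ → φ = 2 → 2 = 5
φ ∨ ψ = 2 ∨ 3 = 3
(φ → φ) ↔ (φ ∨ ψ) = 5 ↔ 3 = 3
ψ → ψ = 3 → 3 = 5
¬(ψ → ψ) = ¬5 = 0
¬¬(ψ → ψ) = ¬0 = 5
((φ → φ) ↔ (φ ∨ ψ)) → ¬¬(ψ → ψ) = 3 → 5 = 5
¬((ψ → ψ) ∨ ¬(φ ↔ ψ)) → (((φ → φ) ↔ (φ ∨ ψ)) → ¬¬(ψ → ψ)) = 0 → 5 = 5
ψ → ψ = 3 → 3 = 5
(ψ → ψ) ∨ ψ = 5 ∨ 3 = 5
ψ ∨ ψ = 3 ∨ 3 = 3
((ψ → ψ) ∨ ψ) ↔ (ψ ∨ ψ) = 5 ↔ 3 = 3
ψ → ψ = 3 → 3 = 5
ψ → φ = 3 → 2 = 2
ψ ∨ φ = 3 ∨ 2 = 3
(ψ → φ) ∨ (ψ ∨ φ) = 2 ∨ 3 = 3
(ψ → ψ) → ((ψ → φ) ∨ (ψ ∨ φ)) = 5 → 3 = 3
φ → ψ = 2 → 3 = 5
ψ → φ = 3 → 2 = 2
(φ → ψ) → (ψ → φ) = 5 → 2 = 2
¬φ = ¬2 = 0
¬φ → φ = 0 → 2 = 5
((φ → ψ) → (ψ → φ)) → (¬φ → φ) = 2 → 5 = 5
((ψ → ψ) → ((ψ → φ) ∨ (ψ ∨ φ))) ∨ (((φ → ψ) → (ψ → φ)) → (¬φ → φ)) = 3 ∨ 5 = 5
(((ψ → ψ) ∨ ψ) ↔ (ψ ∨ ψ)) ↔ (((ψ → ψ) → ((ψ → φ) ∨ (ψ ∨ φ))) ∨ (((φ → ψ) → (ψ → φ)) → (¬φ → φ))) = 3 ↔ 5 = 3
(¬((ψ → ψ) ∨ ¬(φ ↔ ψ)) → (((φ → φ) ↔ (φ ∨ ψ)) → ¬¬(ψ → ψ))) → ((((ψ → ψ) ∨ ψ) ↔ (ψ ∨ ψ)) ↔ (((ψ → ψ) → ((ψ → φ) ∨ (ψ ∨ φ))) ∨ (((φ → ψ) → (ψ → φ)) → (¬φ → φ)))) = 5 → 3 = 3

3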